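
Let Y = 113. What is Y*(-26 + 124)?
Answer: 11074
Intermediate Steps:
Y*(-26 + 124) = 113*(-26 + 124) = 113*98 = 11074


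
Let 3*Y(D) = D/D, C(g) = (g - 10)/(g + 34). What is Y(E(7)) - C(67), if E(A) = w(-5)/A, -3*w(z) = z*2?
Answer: -70/303 ≈ -0.23102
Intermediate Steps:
C(g) = (-10 + g)/(34 + g)
w(z) = -2*z/3 (w(z) = -z*2/3 = -2*z/3)
E(A) = 10/(3*A) (E(A) = (-⅔*(-5))/A = 10/(3*A))
Y(D) = ⅓ (Y(D) = (D/D)/3 = (⅓)*1 = ⅓)
Y(E(7)) - C(67) = ⅓ - (-10 + 67)/(34 + 67) = ⅓ - 57/101 = -70/303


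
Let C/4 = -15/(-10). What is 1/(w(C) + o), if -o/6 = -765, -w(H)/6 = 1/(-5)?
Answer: 5/22956 ≈ 0.00021781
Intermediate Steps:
C = 6 (C = 4*(-15/(-10)) = 4*(-15*(-⅒)) = 4*(3/2) = 6)
w(H) = 6/5 (w(H) = -6/(-5) = -6*(-⅕) = 6/5)
o = 4590 (o = -6*(-765) = 4590)
1/(w(C) + o) = 1/(6/5 + 4590) = 1/(22956/5) = 5/22956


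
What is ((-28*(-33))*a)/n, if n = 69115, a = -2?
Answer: -1848/69115 ≈ -0.026738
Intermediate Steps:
((-28*(-33))*a)/n = (-28*(-33)*(-2))/69115 = (924*(-2))*(1/69115) = -1848*1/69115 = -1848/69115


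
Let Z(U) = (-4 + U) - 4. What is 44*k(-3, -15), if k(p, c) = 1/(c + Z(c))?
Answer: -22/19 ≈ -1.1579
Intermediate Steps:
Z(U) = -8 + U
k(p, c) = 1/(-8 + 2*c) (k(p, c) = 1/(c + (-8 + c)) = 1/(-8 + 2*c))
44*k(-3, -15) = 44*(1/(2*(-4 - 15))) = 44*((1/2)/(-19)) = 44*((1/2)*(-1/19)) = 44*(-1/38) = -22/19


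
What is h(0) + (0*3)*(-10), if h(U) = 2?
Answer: 2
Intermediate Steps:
h(0) + (0*3)*(-10) = 2 + (0*3)*(-10) = 2 + 0*(-10) = 2 + 0 = 2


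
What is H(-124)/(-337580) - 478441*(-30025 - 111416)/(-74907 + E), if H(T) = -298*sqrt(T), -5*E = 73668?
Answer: -112785289135/149401 + 149*I*sqrt(31)/84395 ≈ -7.5492e+5 + 0.0098299*I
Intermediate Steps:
E = -73668/5 (E = -1/5*73668 = -73668/5 ≈ -14734.)
H(-124)/(-337580) - 478441*(-30025 - 111416)/(-74907 + E) = -596*I*sqrt(31)/(-337580) - 478441*(-30025 - 111416)/(-74907 - 73668/5) = -596*I*sqrt(31)*(-1/337580) - 478441/((-448203/5/(-141441))) = -596*I*sqrt(31)*(-1/337580) - 478441/((-448203/5*(-1/141441))) = 149*I*sqrt(31)/84395 - 478441/149401/235735 = 149*I*sqrt(31)/84395 - 478441*235735/149401 = 149*I*sqrt(31)/84395 - 112785289135/149401 = -112785289135/149401 + 149*I*sqrt(31)/84395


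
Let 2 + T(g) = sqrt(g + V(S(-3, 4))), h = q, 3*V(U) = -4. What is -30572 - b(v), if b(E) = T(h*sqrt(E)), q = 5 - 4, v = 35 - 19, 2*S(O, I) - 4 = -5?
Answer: -30570 - 2*sqrt(6)/3 ≈ -30572.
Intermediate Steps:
S(O, I) = -1/2 (S(O, I) = 2 + (1/2)*(-5) = 2 - 5/2 = -1/2)
v = 16
V(U) = -4/3 (V(U) = (1/3)*(-4) = -4/3)
q = 1
h = 1
T(g) = -2 + sqrt(-4/3 + g) (T(g) = -2 + sqrt(g - 4/3) = -2 + sqrt(-4/3 + g))
b(E) = -2 + sqrt(-12 + 9*sqrt(E))/3 (b(E) = -2 + sqrt(-12 + 9*(1*sqrt(E)))/3 = -2 + sqrt(-12 + 9*sqrt(E))/3)
-30572 - b(v) = -30572 - (-2 + sqrt(-12 + 9*sqrt(16))/3) = -30572 - (-2 + sqrt(-12 + 9*4)/3) = -30572 - (-2 + sqrt(-12 + 36)/3) = -30572 - (-2 + sqrt(24)/3) = -30572 - (-2 + (2*sqrt(6))/3) = -30572 - (-2 + 2*sqrt(6)/3) = -30572 + (2 - 2*sqrt(6)/3) = -30570 - 2*sqrt(6)/3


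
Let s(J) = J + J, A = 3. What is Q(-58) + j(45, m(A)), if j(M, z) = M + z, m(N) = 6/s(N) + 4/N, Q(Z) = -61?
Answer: -41/3 ≈ -13.667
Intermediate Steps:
s(J) = 2*J
m(N) = 7/N (m(N) = 6/((2*N)) + 4/N = 6*(1/(2*N)) + 4/N = 3/N + 4/N = 7/N)
Q(-58) + j(45, m(A)) = -61 + (45 + 7/3) = -61 + 142/3 = -41/3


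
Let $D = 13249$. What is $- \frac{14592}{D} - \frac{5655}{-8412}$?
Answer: $- \frac{15941603}{37150196} \approx -0.42911$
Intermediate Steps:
$- \frac{14592}{D} - \frac{5655}{-8412} = - \frac{14592}{13249} - \frac{5655}{-8412} = \left(-14592\right) \frac{1}{13249} - - \frac{1885}{2804} = - \frac{14592}{13249} + \frac{1885}{2804} = - \frac{15941603}{37150196}$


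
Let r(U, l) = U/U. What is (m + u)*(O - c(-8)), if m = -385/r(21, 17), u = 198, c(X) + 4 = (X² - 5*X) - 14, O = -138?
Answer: 41888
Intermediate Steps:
c(X) = -18 + X² - 5*X (c(X) = -4 + ((X² - 5*X) - 14) = -4 + (-14 + X² - 5*X) = -18 + X² - 5*X)
r(U, l) = 1
m = -385 (m = -385/1 = -385*1 = -385)
(m + u)*(O - c(-8)) = (-385 + 198)*(-138 - (-18 + (-8)² - 5*(-8))) = -187*(-138 - (-18 + 64 + 40)) = -187*(-138 - 1*86) = -187*(-138 - 86) = -187*(-224) = 41888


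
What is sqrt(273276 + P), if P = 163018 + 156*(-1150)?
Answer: sqrt(256894) ≈ 506.85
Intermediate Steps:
P = -16382 (P = 163018 - 179400 = -16382)
sqrt(273276 + P) = sqrt(273276 - 16382) = sqrt(256894)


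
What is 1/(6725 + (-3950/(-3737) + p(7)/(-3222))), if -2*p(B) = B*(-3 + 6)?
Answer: 8027076/53990596859 ≈ 0.00014868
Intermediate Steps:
p(B) = -3*B/2 (p(B) = -B*(-3 + 6)/2 = -B*3/2 = -3*B/2)
1/(6725 + (-3950/(-3737) + p(7)/(-3222))) = 1/(6725 + (-3950/(-3737) - 3/2*7/(-3222))) = 1/(6725 + (-3950*(-1/3737) - 21/2*(-1/3222))) = 1/(6725 + (3950/3737 + 7/2148)) = 1/(6725 + 8510759/8027076) = 1/(53990596859/8027076) = 8027076/53990596859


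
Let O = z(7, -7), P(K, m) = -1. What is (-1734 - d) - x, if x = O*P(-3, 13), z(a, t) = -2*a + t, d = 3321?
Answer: -5076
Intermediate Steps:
z(a, t) = t - 2*a
O = -21 (O = -7 - 2*7 = -7 - 14 = -21)
x = 21 (x = -21*(-1) = 21)
(-1734 - d) - x = (-1734 - 1*3321) - 1*21 = (-1734 - 3321) - 21 = -5055 - 21 = -5076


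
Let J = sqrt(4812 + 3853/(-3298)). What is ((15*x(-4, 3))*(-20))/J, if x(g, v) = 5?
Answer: -1500*sqrt(52326473654)/15866123 ≈ -21.626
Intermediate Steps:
J = sqrt(52326473654)/3298 (J = sqrt(4812 + 3853*(-1/3298)) = sqrt(4812 - 3853/3298) = sqrt(15866123/3298) = sqrt(52326473654)/3298 ≈ 69.360)
((15*x(-4, 3))*(-20))/J = ((15*5)*(-20))/((sqrt(52326473654)/3298)) = (75*(-20))*(sqrt(52326473654)/15866123) = -1500*sqrt(52326473654)/15866123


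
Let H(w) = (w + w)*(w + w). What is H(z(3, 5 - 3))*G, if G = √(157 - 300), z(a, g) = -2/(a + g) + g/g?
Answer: 36*I*√143/25 ≈ 17.22*I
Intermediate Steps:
z(a, g) = 1 - 2/(a + g) (z(a, g) = -2/(a + g) + 1 = 1 - 2/(a + g))
G = I*√143 (G = √(-143) = I*√143 ≈ 11.958*I)
H(w) = 4*w² (H(w) = (2*w)*(2*w) = 4*w²)
H(z(3, 5 - 3))*G = (4*((-2 + 3 + (5 - 3))/(3 + (5 - 3)))²)*(I*√143) = (4*((-2 + 3 + 2)/(3 + 2))²)*(I*√143) = (4*(3/5)²)*(I*√143) = (4*((⅕)*3)²)*(I*√143) = (4*(⅗)²)*(I*√143) = (4*(9/25))*(I*√143) = 36*(I*√143)/25 = 36*I*√143/25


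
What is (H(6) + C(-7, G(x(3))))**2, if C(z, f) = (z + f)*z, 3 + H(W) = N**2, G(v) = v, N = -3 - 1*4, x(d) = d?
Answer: 5476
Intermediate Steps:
N = -7 (N = -3 - 4 = -7)
H(W) = 46 (H(W) = -3 + (-7)**2 = -3 + 49 = 46)
C(z, f) = z*(f + z) (C(z, f) = (f + z)*z = z*(f + z))
(H(6) + C(-7, G(x(3))))**2 = (46 - 7*(3 - 7))**2 = (46 - 7*(-4))**2 = (46 + 28)**2 = 74**2 = 5476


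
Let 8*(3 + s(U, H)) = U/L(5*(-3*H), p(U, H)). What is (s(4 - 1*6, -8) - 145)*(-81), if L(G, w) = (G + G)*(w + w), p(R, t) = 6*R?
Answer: 30689271/2560 ≈ 11988.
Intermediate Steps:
L(G, w) = 4*G*w (L(G, w) = (2*G)*(2*w) = 4*G*w)
s(U, H) = -3 - 1/(2880*H) (s(U, H) = -3 + (U/((4*(5*(-3*H))*(6*U))))/8 = -3 + (U/((4*(-15*H)*(6*U))))/8 = -3 + (U/((-360*H*U)))/8 = -3 + (U*(-1/(360*H*U)))/8 = -3 + (-1/(360*H))/8 = -3 - 1/(2880*H))
(s(4 - 1*6, -8) - 145)*(-81) = ((-3 - 1/2880/(-8)) - 145)*(-81) = ((-3 - 1/2880*(-⅛)) - 145)*(-81) = ((-3 + 1/23040) - 145)*(-81) = (-69119/23040 - 145)*(-81) = -3409919/23040*(-81) = 30689271/2560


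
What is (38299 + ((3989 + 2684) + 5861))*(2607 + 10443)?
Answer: 663370650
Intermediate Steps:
(38299 + ((3989 + 2684) + 5861))*(2607 + 10443) = (38299 + (6673 + 5861))*13050 = (38299 + 12534)*13050 = 50833*13050 = 663370650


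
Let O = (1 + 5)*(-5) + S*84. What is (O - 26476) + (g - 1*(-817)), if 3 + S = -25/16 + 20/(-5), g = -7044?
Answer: -133809/4 ≈ -33452.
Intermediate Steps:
S = -137/16 (S = -3 + (-25/16 + 20/(-5)) = -3 + (-25*1/16 + 20*(-1/5)) = -3 + (-25/16 - 4) = -3 - 89/16 = -137/16 ≈ -8.5625)
O = -2997/4 (O = (1 + 5)*(-5) - 137/16*84 = 6*(-5) - 2877/4 = -30 - 2877/4 = -2997/4 ≈ -749.25)
(O - 26476) + (g - 1*(-817)) = (-2997/4 - 26476) + (-7044 - 1*(-817)) = -108901/4 + (-7044 + 817) = -108901/4 - 6227 = -133809/4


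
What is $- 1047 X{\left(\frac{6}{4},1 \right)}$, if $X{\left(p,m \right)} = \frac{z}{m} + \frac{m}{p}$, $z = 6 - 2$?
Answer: $-4886$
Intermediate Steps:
$z = 4$
$X{\left(p,m \right)} = \frac{4}{m} + \frac{m}{p}$
$- 1047 X{\left(\frac{6}{4},1 \right)} = - 1047 \left(\frac{4}{1} + 1 \frac{1}{6 \cdot \frac{1}{4}}\right) = - 1047 \left(4 \cdot 1 + 1 \frac{1}{6 \cdot \frac{1}{4}}\right) = - 1047 \left(4 + 1 \frac{1}{\frac{3}{2}}\right) = - 1047 \left(4 + 1 \cdot \frac{2}{3}\right) = - 1047 \left(4 + \frac{2}{3}\right) = \left(-1047\right) \frac{14}{3} = -4886$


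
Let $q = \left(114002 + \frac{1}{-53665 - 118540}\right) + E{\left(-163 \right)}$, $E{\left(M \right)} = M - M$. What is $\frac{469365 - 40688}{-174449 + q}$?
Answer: $- \frac{73820322785}{10409275636} \approx -7.0918$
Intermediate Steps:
$E{\left(M \right)} = 0$
$q = \frac{19631714409}{172205}$ ($q = \left(114002 + \frac{1}{-53665 - 118540}\right) + 0 = \left(114002 + \frac{1}{-172205}\right) + 0 = \left(114002 - \frac{1}{172205}\right) + 0 = \frac{19631714409}{172205} + 0 = \frac{19631714409}{172205} \approx 1.14 \cdot 10^{5}$)
$\frac{469365 - 40688}{-174449 + q} = \frac{469365 - 40688}{-174449 + \frac{19631714409}{172205}} = \frac{428677}{- \frac{10409275636}{172205}} = 428677 \left(- \frac{172205}{10409275636}\right) = - \frac{73820322785}{10409275636}$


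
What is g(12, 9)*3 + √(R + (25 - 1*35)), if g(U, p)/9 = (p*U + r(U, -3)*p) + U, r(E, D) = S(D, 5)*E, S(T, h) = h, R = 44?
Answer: 17820 + √34 ≈ 17826.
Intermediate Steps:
r(E, D) = 5*E
g(U, p) = 9*U + 54*U*p (g(U, p) = 9*((p*U + (5*U)*p) + U) = 9*((U*p + 5*U*p) + U) = 9*(6*U*p + U) = 9*(U + 6*U*p) = 9*U + 54*U*p)
g(12, 9)*3 + √(R + (25 - 1*35)) = (9*12*(1 + 6*9))*3 + √(44 + (25 - 1*35)) = (9*12*(1 + 54))*3 + √(44 + (25 - 35)) = (9*12*55)*3 + √(44 - 10) = 5940*3 + √34 = 17820 + √34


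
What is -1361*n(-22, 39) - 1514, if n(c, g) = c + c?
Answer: 58370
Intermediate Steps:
n(c, g) = 2*c
-1361*n(-22, 39) - 1514 = -2722*(-22) - 1514 = -1361*(-44) - 1514 = 59884 - 1514 = 58370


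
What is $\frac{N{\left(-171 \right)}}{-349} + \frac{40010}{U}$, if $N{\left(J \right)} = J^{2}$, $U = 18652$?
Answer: $- \frac{265719821}{3254774} \approx -81.64$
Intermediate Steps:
$\frac{N{\left(-171 \right)}}{-349} + \frac{40010}{U} = \frac{\left(-171\right)^{2}}{-349} + \frac{40010}{18652} = 29241 \left(- \frac{1}{349}\right) + 40010 \cdot \frac{1}{18652} = - \frac{29241}{349} + \frac{20005}{9326} = - \frac{265719821}{3254774}$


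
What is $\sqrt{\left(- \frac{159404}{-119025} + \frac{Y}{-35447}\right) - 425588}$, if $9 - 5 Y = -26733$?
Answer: $\frac{i \sqrt{63648082145532711034}}{12229215} \approx 652.37 i$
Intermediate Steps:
$Y = \frac{26742}{5}$ ($Y = \frac{9}{5} - - \frac{26733}{5} = \frac{9}{5} + \frac{26733}{5} = \frac{26742}{5} \approx 5348.4$)
$\sqrt{\left(- \frac{159404}{-119025} + \frac{Y}{-35447}\right) - 425588} = \sqrt{\left(- \frac{159404}{-119025} + \frac{26742}{5 \left(-35447\right)}\right) - 425588} = \sqrt{\left(\left(-159404\right) \left(- \frac{1}{119025}\right) + \frac{26742}{5} \left(- \frac{1}{35447}\right)\right) - 425588} = \sqrt{\left(\frac{159404}{119025} - \frac{26742}{177235}\right) - 425588} = \sqrt{\frac{5013800278}{4219079175} - 425588} = \sqrt{- \frac{1795584454129622}{4219079175}} = \frac{i \sqrt{63648082145532711034}}{12229215}$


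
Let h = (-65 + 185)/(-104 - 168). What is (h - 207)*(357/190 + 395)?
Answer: -531845571/6460 ≈ -82329.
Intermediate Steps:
h = -15/34 (h = 120/(-272) = 120*(-1/272) = -15/34 ≈ -0.44118)
(h - 207)*(357/190 + 395) = (-15/34 - 207)*(357/190 + 395) = -7053*(357*(1/190) + 395)/34 = -7053*(357/190 + 395)/34 = -7053/34*75407/190 = -531845571/6460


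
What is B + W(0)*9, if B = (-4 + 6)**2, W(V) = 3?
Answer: 31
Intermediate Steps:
B = 4 (B = 2**2 = 4)
B + W(0)*9 = 4 + 3*9 = 4 + 27 = 31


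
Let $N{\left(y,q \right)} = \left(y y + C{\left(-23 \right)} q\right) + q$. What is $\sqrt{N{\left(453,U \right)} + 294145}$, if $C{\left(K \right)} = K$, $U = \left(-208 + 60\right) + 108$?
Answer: $\sqrt{500234} \approx 707.27$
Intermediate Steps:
$U = -40$ ($U = -148 + 108 = -40$)
$N{\left(y,q \right)} = y^{2} - 22 q$ ($N{\left(y,q \right)} = \left(y y - 23 q\right) + q = \left(y^{2} - 23 q\right) + q = y^{2} - 22 q$)
$\sqrt{N{\left(453,U \right)} + 294145} = \sqrt{\left(453^{2} - -880\right) + 294145} = \sqrt{\left(205209 + 880\right) + 294145} = \sqrt{206089 + 294145} = \sqrt{500234}$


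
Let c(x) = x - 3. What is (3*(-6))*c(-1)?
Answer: 72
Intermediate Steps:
c(x) = -3 + x
(3*(-6))*c(-1) = (3*(-6))*(-3 - 1) = -18*(-4) = 72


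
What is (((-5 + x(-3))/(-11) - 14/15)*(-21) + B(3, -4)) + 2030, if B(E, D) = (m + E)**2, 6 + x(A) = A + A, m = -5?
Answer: 111163/55 ≈ 2021.1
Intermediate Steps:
x(A) = -6 + 2*A (x(A) = -6 + (A + A) = -6 + 2*A)
B(E, D) = (-5 + E)**2
(((-5 + x(-3))/(-11) - 14/15)*(-21) + B(3, -4)) + 2030 = (((-5 + (-6 + 2*(-3)))/(-11) - 14/15)*(-21) + (-5 + 3)**2) + 2030 = (((-5 + (-6 - 6))*(-1/11) - 14*1/15)*(-21) + (-2)**2) + 2030 = (((-5 - 12)*(-1/11) - 14/15)*(-21) + 4) + 2030 = ((-17*(-1/11) - 14/15)*(-21) + 4) + 2030 = ((17/11 - 14/15)*(-21) + 4) + 2030 = ((101/165)*(-21) + 4) + 2030 = (-707/55 + 4) + 2030 = -487/55 + 2030 = 111163/55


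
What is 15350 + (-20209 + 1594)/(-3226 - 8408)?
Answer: 59533505/3878 ≈ 15352.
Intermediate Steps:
15350 + (-20209 + 1594)/(-3226 - 8408) = 15350 - 18615/(-11634) = 15350 - 18615*(-1/11634) = 15350 + 6205/3878 = 59533505/3878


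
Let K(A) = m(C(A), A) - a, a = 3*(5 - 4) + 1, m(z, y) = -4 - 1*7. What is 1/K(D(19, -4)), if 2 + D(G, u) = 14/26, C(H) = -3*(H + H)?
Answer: -1/15 ≈ -0.066667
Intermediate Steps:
C(H) = -6*H
D(G, u) = -19/13 (D(G, u) = -2 + 14/26 = -2 + 14*(1/26) = -2 + 7/13 = -19/13)
m(z, y) = -11 (m(z, y) = -4 - 7 = -11)
a = 4 (a = 3*1 + 1 = 3 + 1 = 4)
K(A) = -15 (K(A) = -11 - 1*4 = -11 - 4 = -15)
1/K(D(19, -4)) = 1/(-15) = -1/15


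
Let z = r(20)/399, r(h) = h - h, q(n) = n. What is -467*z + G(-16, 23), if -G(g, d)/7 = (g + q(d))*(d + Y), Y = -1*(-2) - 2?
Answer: -1127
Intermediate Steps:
Y = 0 (Y = 2 - 2 = 0)
r(h) = 0
G(g, d) = -7*d*(d + g) (G(g, d) = -7*(g + d)*(d + 0) = -7*(d + g)*d = -7*d*(d + g))
z = 0 (z = 0/399 = 0*(1/399) = 0)
-467*z + G(-16, 23) = -467*0 + 7*23*(-1*23 - 1*(-16)) = 0 + 7*23*(-23 + 16) = 0 + 7*23*(-7) = 0 - 1127 = -1127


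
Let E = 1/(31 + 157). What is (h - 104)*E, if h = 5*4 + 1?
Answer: -83/188 ≈ -0.44149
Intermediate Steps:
E = 1/188 ≈ 0.0053191
h = 21 (h = 20 + 1 = 21)
(h - 104)*E = (21 - 104)*(1/188) = -83*1/188 = -83/188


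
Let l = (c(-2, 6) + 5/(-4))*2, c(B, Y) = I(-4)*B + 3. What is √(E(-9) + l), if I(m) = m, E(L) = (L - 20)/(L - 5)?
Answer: √1057/7 ≈ 4.6445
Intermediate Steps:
E(L) = (-20 + L)/(-5 + L)
c(B, Y) = 3 - 4*B (c(B, Y) = -4*B + 3 = 3 - 4*B)
l = 39/2 (l = ((3 - 4*(-2)) + 5/(-4))*2 = ((3 + 8) + 5*(-¼))*2 = (11 - 5/4)*2 = (39/4)*2 = 39/2 ≈ 19.500)
√(E(-9) + l) = √((-20 - 9)/(-5 - 9) + 39/2) = √(-29/(-14) + 39/2) = √(-1/14*(-29) + 39/2) = √(29/14 + 39/2) = √(151/7) = √1057/7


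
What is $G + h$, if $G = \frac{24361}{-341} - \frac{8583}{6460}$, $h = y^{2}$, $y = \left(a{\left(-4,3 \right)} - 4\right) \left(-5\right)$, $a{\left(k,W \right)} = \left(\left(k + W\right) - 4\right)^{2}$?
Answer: $\frac{24126232637}{2202860} \approx 10952.0$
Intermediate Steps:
$a{\left(k,W \right)} = \left(-4 + W + k\right)^{2}$ ($a{\left(k,W \right)} = \left(\left(W + k\right) - 4\right)^{2} = \left(-4 + W + k\right)^{2}$)
$y = -105$ ($y = \left(\left(-4 + 3 - 4\right)^{2} - 4\right) \left(-5\right) = \left(\left(-5\right)^{2} - 4\right) \left(-5\right) = \left(25 - 4\right) \left(-5\right) = 21 \left(-5\right) = -105$)
$h = 11025$ ($h = \left(-105\right)^{2} = 11025$)
$G = - \frac{160298863}{2202860}$ ($G = 24361 \left(- \frac{1}{341}\right) - \frac{8583}{6460} = - \frac{24361}{341} - \frac{8583}{6460} = - \frac{160298863}{2202860} \approx -72.769$)
$G + h = - \frac{160298863}{2202860} + 11025 = \frac{24126232637}{2202860}$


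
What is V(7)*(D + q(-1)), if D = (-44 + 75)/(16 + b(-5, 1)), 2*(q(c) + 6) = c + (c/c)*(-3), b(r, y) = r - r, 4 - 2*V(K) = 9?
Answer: 485/32 ≈ 15.156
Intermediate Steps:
V(K) = -5/2 (V(K) = 2 - 1/2*9 = 2 - 9/2 = -5/2)
b(r, y) = 0
q(c) = -15/2 + c/2 (q(c) = -6 + (c + (c/c)*(-3))/2 = -6 + (c + 1*(-3))/2 = -6 + (c - 3)/2 = -6 + (-3 + c)/2 = -6 + (-3/2 + c/2) = -15/2 + c/2)
D = 31/16 (D = (-44 + 75)/(16 + 0) = 31/16 ≈ 1.9375)
V(7)*(D + q(-1)) = -5*(31/16 + (-15/2 + (1/2)*(-1)))/2 = -5*(31/16 + (-15/2 - 1/2))/2 = -5*(31/16 - 8)/2 = -5/2*(-97/16) = 485/32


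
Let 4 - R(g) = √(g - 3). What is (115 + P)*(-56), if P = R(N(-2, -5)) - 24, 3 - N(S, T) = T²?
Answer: -5320 + 280*I ≈ -5320.0 + 280.0*I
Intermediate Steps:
N(S, T) = 3 - T²
R(g) = 4 - √(-3 + g) (R(g) = 4 - √(g - 3) = 4 - √(-3 + g))
P = -20 - 5*I (P = (4 - √(-3 + (3 - 1*(-5)²))) - 24 = (4 - √(-3 + (3 - 1*25))) - 24 = (4 - √(-3 + (3 - 25))) - 24 = (4 - √(-3 - 22)) - 24 = (4 - √(-25)) - 24 = (4 - 5*I) - 24 = -20 - 5*I ≈ -20.0 - 5.0*I)
(115 + P)*(-56) = (115 + (-20 - 5*I))*(-56) = (95 - 5*I)*(-56) = -5320 + 280*I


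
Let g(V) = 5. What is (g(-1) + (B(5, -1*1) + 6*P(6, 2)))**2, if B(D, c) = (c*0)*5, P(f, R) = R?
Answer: 289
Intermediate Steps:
B(D, c) = 0 (B(D, c) = 0*5 = 0)
(g(-1) + (B(5, -1*1) + 6*P(6, 2)))**2 = (5 + (0 + 6*2))**2 = (5 + (0 + 12))**2 = (5 + 12)**2 = 17**2 = 289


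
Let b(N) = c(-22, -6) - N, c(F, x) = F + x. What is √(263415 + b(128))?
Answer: 3*√29251 ≈ 513.09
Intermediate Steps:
b(N) = -28 - N (b(N) = (-22 - 6) - N = -28 - N)
√(263415 + b(128)) = √(263415 + (-28 - 1*128)) = √(263415 + (-28 - 128)) = √(263415 - 156) = √263259 = 3*√29251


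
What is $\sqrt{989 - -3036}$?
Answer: $5 \sqrt{161} \approx 63.443$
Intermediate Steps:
$\sqrt{989 - -3036} = \sqrt{989 + 3036} = \sqrt{4025} = 5 \sqrt{161}$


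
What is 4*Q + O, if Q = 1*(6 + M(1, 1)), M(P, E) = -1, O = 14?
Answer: 34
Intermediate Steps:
Q = 5 (Q = 1*(6 - 1) = 1*5 = 5)
4*Q + O = 4*5 + 14 = 20 + 14 = 34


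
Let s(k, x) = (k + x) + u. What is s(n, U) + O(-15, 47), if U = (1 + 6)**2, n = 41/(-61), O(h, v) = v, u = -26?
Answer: 4229/61 ≈ 69.328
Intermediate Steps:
n = -41/61 (n = 41*(-1/61) = -41/61 ≈ -0.67213)
U = 49 (U = 7**2 = 49)
s(k, x) = -26 + k + x (s(k, x) = (k + x) - 26 = -26 + k + x)
s(n, U) + O(-15, 47) = (-26 - 41/61 + 49) + 47 = 1362/61 + 47 = 4229/61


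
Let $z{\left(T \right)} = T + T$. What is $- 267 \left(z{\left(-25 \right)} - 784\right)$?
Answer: $222678$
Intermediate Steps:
$z{\left(T \right)} = 2 T$
$- 267 \left(z{\left(-25 \right)} - 784\right) = - 267 \left(2 \left(-25\right) - 784\right) = - 267 \left(-50 - 784\right) = \left(-267\right) \left(-834\right) = 222678$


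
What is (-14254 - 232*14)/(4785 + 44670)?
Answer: -5834/16485 ≈ -0.35390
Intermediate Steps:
(-14254 - 232*14)/(4785 + 44670) = (-14254 - 3248)/49455 = -17502*1/49455 = -5834/16485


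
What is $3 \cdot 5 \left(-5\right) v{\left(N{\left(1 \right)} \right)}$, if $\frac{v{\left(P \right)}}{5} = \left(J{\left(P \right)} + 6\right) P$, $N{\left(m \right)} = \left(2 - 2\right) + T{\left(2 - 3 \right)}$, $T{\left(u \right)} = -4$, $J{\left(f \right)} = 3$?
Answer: $13500$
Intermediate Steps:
$N{\left(m \right)} = -4$ ($N{\left(m \right)} = \left(2 - 2\right) - 4 = 0 - 4 = -4$)
$v{\left(P \right)} = 45 P$ ($v{\left(P \right)} = 5 \left(3 + 6\right) P = 5 \cdot 9 P = 45 P$)
$3 \cdot 5 \left(-5\right) v{\left(N{\left(1 \right)} \right)} = 3 \cdot 5 \left(-5\right) 45 \left(-4\right) = 15 \left(-5\right) \left(-180\right) = \left(-75\right) \left(-180\right) = 13500$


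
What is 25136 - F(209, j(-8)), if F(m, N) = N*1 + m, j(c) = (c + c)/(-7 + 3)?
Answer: 24923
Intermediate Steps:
j(c) = -c/2 (j(c) = (2*c)/(-4) = (2*c)*(-1/4) = -c/2)
F(m, N) = N + m
25136 - F(209, j(-8)) = 25136 - (-1/2*(-8) + 209) = 25136 - (4 + 209) = 25136 - 1*213 = 25136 - 213 = 24923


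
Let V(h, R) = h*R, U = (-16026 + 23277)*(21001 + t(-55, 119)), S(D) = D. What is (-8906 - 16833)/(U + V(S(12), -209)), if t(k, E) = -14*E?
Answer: -25739/140195577 ≈ -0.00018359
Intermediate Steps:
U = 140198085 (U = (-16026 + 23277)*(21001 - 14*119) = 7251*(21001 - 1666) = 7251*19335 = 140198085)
V(h, R) = R*h
(-8906 - 16833)/(U + V(S(12), -209)) = (-8906 - 16833)/(140198085 - 209*12) = -25739/(140198085 - 2508) = -25739/140195577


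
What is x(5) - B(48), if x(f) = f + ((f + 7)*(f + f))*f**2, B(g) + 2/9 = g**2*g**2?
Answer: -47748697/9 ≈ -5.3054e+6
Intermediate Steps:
B(g) = -2/9 + g**4 (B(g) = -2/9 + g**2*g**2 = -2/9 + g**4)
x(f) = f + 2*f**3*(7 + f) (x(f) = f + ((7 + f)*(2*f))*f**2 = f + (2*f*(7 + f))*f**2 = f + 2*f**3*(7 + f))
x(5) - B(48) = (5 + 2*5**4 + 14*5**3) - (-2/9 + 48**4) = (5 + 2*625 + 14*125) - (-2/9 + 5308416) = (5 + 1250 + 1750) - 1*47775742/9 = 3005 - 47775742/9 = -47748697/9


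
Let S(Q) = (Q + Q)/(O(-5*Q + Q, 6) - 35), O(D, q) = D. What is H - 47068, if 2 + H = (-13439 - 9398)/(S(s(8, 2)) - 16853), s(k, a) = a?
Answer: -34109846819/724683 ≈ -47069.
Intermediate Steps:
S(Q) = 2*Q/(-35 - 4*Q) (S(Q) = (Q + Q)/((-5*Q + Q) - 35) = (2*Q)/(-4*Q - 35) = (2*Q)/(-35 - 4*Q) = 2*Q/(-35 - 4*Q))
H = -467375/724683 (H = -2 + (-13439 - 9398)/(-2*2/(35 + 4*2) - 16853) = -2 - 22837/(-2*2/(35 + 8) - 16853) = -2 - 22837/(-2*2/43 - 16853) = -2 - 22837/(-2*2*1/43 - 16853) = -2 - 22837/(-4/43 - 16853) = -2 - 22837/(-724683/43) = -2 - 22837*(-43/724683) = -2 + 981991/724683 = -467375/724683 ≈ -0.64494)
H - 47068 = -467375/724683 - 47068 = -34109846819/724683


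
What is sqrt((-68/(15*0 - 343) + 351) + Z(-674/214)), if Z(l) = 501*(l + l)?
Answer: I*sqrt(77096708395)/5243 ≈ 52.959*I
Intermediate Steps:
Z(l) = 1002*l (Z(l) = 501*(2*l) = 1002*l)
sqrt((-68/(15*0 - 343) + 351) + Z(-674/214)) = sqrt((-68/(15*0 - 343) + 351) + 1002*(-674/214)) = sqrt((-68/(0 - 343) + 351) + 1002*(-674*1/214)) = sqrt((-68/(-343) + 351) + 1002*(-337/107)) = sqrt((-68*(-1/343) + 351) - 337674/107) = sqrt((68/343 + 351) - 337674/107) = sqrt(120461/343 - 337674/107) = sqrt(-102932855/36701) = I*sqrt(77096708395)/5243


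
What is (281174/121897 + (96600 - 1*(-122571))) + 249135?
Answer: 57085377656/121897 ≈ 4.6831e+5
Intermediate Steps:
(281174/121897 + (96600 - 1*(-122571))) + 249135 = (281174*(1/121897) + (96600 + 122571)) + 249135 = (281174/121897 + 219171) + 249135 = 26716568561/121897 + 249135 = 57085377656/121897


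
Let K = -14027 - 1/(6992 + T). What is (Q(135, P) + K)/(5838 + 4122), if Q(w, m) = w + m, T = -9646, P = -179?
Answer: -37344433/26433840 ≈ -1.4128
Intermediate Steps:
Q(w, m) = m + w
K = -37227657/2654 (K = -14027 - 1/(6992 - 9646) = -14027 - 1/(-2654) = -14027 - 1*(-1/2654) = -14027 + 1/2654 = -37227657/2654 ≈ -14027.)
(Q(135, P) + K)/(5838 + 4122) = ((-179 + 135) - 37227657/2654)/(5838 + 4122) = (-44 - 37227657/2654)/9960 = -37344433/2654*1/9960 = -37344433/26433840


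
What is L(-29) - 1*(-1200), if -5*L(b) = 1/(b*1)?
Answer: 174001/145 ≈ 1200.0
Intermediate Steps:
L(b) = -1/(5*b)
L(-29) - 1*(-1200) = -⅕/(-29) - 1*(-1200) = -⅕*(-1/29) + 1200 = 1/145 + 1200 = 174001/145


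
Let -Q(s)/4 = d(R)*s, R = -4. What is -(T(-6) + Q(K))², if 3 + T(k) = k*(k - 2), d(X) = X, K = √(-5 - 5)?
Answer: 535 - 1440*I*√10 ≈ 535.0 - 4553.7*I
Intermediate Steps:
K = I*√10 (K = √(-10) = I*√10 ≈ 3.1623*I)
T(k) = -3 + k*(-2 + k) (T(k) = -3 + k*(k - 2) = -3 + k*(-2 + k))
Q(s) = 16*s (Q(s) = -(-16)*s = 16*s)
-(T(-6) + Q(K))² = -((-3 + (-6)² - 2*(-6)) + 16*(I*√10))² = -((-3 + 36 + 12) + 16*I*√10)² = -(45 + 16*I*√10)²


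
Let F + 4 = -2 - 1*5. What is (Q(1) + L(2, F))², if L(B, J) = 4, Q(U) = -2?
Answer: 4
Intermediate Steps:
F = -11 (F = -4 + (-2 - 1*5) = -4 + (-2 - 5) = -4 - 7 = -11)
(Q(1) + L(2, F))² = (-2 + 4)² = 2² = 4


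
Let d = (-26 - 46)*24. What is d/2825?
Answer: -1728/2825 ≈ -0.61168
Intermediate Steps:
d = -1728 (d = -72*24 = -1728)
d/2825 = -1728/2825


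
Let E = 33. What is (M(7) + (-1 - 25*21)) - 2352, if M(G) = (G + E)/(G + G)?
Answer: -20126/7 ≈ -2875.1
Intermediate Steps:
M(G) = (33 + G)/(2*G) (M(G) = (G + 33)/(G + G) = (33 + G)/((2*G)) = (33 + G)*(1/(2*G)) = (33 + G)/(2*G))
(M(7) + (-1 - 25*21)) - 2352 = ((1/2)*(33 + 7)/7 + (-1 - 25*21)) - 2352 = ((1/2)*(1/7)*40 + (-1 - 525)) - 2352 = (20/7 - 526) - 2352 = -3662/7 - 2352 = -20126/7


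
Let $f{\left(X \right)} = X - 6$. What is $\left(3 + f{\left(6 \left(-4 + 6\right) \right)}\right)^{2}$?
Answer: $81$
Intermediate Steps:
$f{\left(X \right)} = -6 + X$ ($f{\left(X \right)} = X - 6 = -6 + X$)
$\left(3 + f{\left(6 \left(-4 + 6\right) \right)}\right)^{2} = \left(3 - \left(6 - 6 \left(-4 + 6\right)\right)\right)^{2} = \left(3 + \left(-6 + 6 \cdot 2\right)\right)^{2} = \left(3 + \left(-6 + 12\right)\right)^{2} = \left(3 + 6\right)^{2} = 9^{2} = 81$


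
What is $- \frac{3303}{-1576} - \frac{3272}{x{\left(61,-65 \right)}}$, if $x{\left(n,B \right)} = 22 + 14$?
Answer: $- \frac{1259441}{14184} \approx -88.793$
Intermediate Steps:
$x{\left(n,B \right)} = 36$
$- \frac{3303}{-1576} - \frac{3272}{x{\left(61,-65 \right)}} = - \frac{3303}{-1576} - \frac{3272}{36} = \left(-3303\right) \left(- \frac{1}{1576}\right) - \frac{818}{9} = \frac{3303}{1576} - \frac{818}{9} = - \frac{1259441}{14184}$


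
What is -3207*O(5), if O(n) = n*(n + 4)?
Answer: -144315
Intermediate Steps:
O(n) = n*(4 + n)
-3207*O(5) = -16035*(4 + 5) = -16035*9 = -3207*45 = -144315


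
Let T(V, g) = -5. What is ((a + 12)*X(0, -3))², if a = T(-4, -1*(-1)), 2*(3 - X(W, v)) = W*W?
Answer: 441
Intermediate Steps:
X(W, v) = 3 - W²/2 (X(W, v) = 3 - W*W/2 = 3 - W²/2)
a = -5
((a + 12)*X(0, -3))² = ((-5 + 12)*(3 - ½*0²))² = (7*(3 - ½*0))² = (7*(3 + 0))² = (7*3)² = 21² = 441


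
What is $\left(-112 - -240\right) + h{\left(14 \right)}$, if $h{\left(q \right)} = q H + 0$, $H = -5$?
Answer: $58$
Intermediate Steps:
$h{\left(q \right)} = - 5 q$ ($h{\left(q \right)} = q \left(-5\right) + 0 = - 5 q + 0 = - 5 q$)
$\left(-112 - -240\right) + h{\left(14 \right)} = \left(-112 - -240\right) - 70 = \left(-112 + 240\right) - 70 = 128 - 70 = 58$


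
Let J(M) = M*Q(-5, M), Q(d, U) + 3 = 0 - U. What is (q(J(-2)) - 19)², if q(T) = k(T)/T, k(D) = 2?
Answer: 324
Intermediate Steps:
Q(d, U) = -3 - U (Q(d, U) = -3 + (0 - U) = -3 - U)
J(M) = M*(-3 - M)
q(T) = 2/T
(q(J(-2)) - 19)² = (2/((-1*(-2)*(3 - 2))) - 19)² = (2/((-1*(-2)*1)) - 19)² = (2/2 - 19)² = (2*(½) - 19)² = (1 - 19)² = (-18)² = 324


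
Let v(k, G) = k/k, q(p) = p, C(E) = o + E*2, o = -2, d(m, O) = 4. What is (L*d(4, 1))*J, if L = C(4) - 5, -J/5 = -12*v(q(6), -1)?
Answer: 240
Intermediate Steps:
C(E) = -2 + 2*E (C(E) = -2 + E*2 = -2 + 2*E)
v(k, G) = 1
J = 60 (J = -(-60) = -5*(-12) = 60)
L = 1 (L = (-2 + 2*4) - 5 = (-2 + 8) - 5 = 6 - 5 = 1)
(L*d(4, 1))*J = (1*4)*60 = 4*60 = 240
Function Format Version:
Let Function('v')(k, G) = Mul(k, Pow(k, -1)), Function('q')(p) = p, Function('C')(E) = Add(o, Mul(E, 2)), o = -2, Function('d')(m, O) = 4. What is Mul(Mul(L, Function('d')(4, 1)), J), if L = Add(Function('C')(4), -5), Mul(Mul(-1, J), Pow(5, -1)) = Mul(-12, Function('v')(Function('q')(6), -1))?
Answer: 240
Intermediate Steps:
Function('C')(E) = Add(-2, Mul(2, E)) (Function('C')(E) = Add(-2, Mul(E, 2)) = Add(-2, Mul(2, E)))
Function('v')(k, G) = 1
J = 60 (J = Mul(-5, Mul(-12, 1)) = Mul(-5, -12) = 60)
L = 1 (L = Add(Add(-2, Mul(2, 4)), -5) = Add(Add(-2, 8), -5) = Add(6, -5) = 1)
Mul(Mul(L, Function('d')(4, 1)), J) = Mul(Mul(1, 4), 60) = Mul(4, 60) = 240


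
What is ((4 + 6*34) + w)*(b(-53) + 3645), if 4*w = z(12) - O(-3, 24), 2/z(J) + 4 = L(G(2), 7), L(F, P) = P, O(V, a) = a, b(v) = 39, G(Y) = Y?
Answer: 744782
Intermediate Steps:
z(J) = ⅔ (z(J) = 2/(-4 + 7) = 2/3 = 2*(⅓) = ⅔)
w = -35/6 (w = (⅔ - 1*24)/4 = (⅔ - 24)/4 = (¼)*(-70/3) = -35/6 ≈ -5.8333)
((4 + 6*34) + w)*(b(-53) + 3645) = ((4 + 6*34) - 35/6)*(39 + 3645) = ((4 + 204) - 35/6)*3684 = (208 - 35/6)*3684 = (1213/6)*3684 = 744782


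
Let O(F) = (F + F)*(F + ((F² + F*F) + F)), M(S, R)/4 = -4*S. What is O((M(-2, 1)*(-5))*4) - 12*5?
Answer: -1046937660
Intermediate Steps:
M(S, R) = -16*S (M(S, R) = 4*(-4*S) = -16*S)
O(F) = 2*F*(2*F + 2*F²) (O(F) = (2*F)*(F + ((F² + F²) + F)) = (2*F)*(F + (2*F² + F)) = (2*F)*(F + (F + 2*F²)) = (2*F)*(2*F + 2*F²) = 2*F*(2*F + 2*F²))
O((M(-2, 1)*(-5))*4) - 12*5 = 4*((-16*(-2)*(-5))*4)²*(1 + (-16*(-2)*(-5))*4) - 12*5 = 4*((32*(-5))*4)²*(1 + (32*(-5))*4) - 60 = 4*(-160*4)²*(1 - 160*4) - 60 = 4*(-640)²*(1 - 640) - 60 = 4*409600*(-639) - 60 = -1046937600 - 60 = -1046937660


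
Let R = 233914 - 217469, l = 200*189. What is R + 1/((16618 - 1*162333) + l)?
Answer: 1774662174/107915 ≈ 16445.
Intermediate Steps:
l = 37800
R = 16445
R + 1/((16618 - 1*162333) + l) = 16445 + 1/((16618 - 1*162333) + 37800) = 16445 + 1/((16618 - 162333) + 37800) = 16445 + 1/(-145715 + 37800) = 16445 + 1/(-107915) = 16445 - 1/107915 = 1774662174/107915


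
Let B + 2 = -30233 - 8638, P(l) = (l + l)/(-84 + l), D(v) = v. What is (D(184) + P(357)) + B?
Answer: -502923/13 ≈ -38686.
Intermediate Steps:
P(l) = 2*l/(-84 + l) (P(l) = (2*l)/(-84 + l) = 2*l/(-84 + l))
B = -38873 (B = -2 + (-30233 - 8638) = -2 - 38871 = -38873)
(D(184) + P(357)) + B = (184 + 2*357/(-84 + 357)) - 38873 = (184 + 2*357/273) - 38873 = (184 + 2*357*(1/273)) - 38873 = (184 + 34/13) - 38873 = 2426/13 - 38873 = -502923/13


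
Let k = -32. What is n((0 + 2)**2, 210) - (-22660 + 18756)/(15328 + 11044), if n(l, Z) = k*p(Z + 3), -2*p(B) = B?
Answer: 22469920/6593 ≈ 3408.1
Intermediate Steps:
p(B) = -B/2
n(l, Z) = 48 + 16*Z (n(l, Z) = -(-16)*(Z + 3) = -(-16)*(3 + Z) = -32*(-3/2 - Z/2) = 48 + 16*Z)
n((0 + 2)**2, 210) - (-22660 + 18756)/(15328 + 11044) = (48 + 16*210) - (-22660 + 18756)/(15328 + 11044) = (48 + 3360) - (-3904)/26372 = 3408 - (-3904)/26372 = 3408 - 1*(-976/6593) = 3408 + 976/6593 = 22469920/6593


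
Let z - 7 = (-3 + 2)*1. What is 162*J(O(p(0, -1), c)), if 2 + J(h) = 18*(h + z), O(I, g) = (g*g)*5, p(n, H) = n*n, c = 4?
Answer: 250452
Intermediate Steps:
z = 6 (z = 7 + (-3 + 2)*1 = 7 - 1*1 = 7 - 1 = 6)
p(n, H) = n²
O(I, g) = 5*g² (O(I, g) = g²*5 = 5*g²)
J(h) = 106 + 18*h (J(h) = -2 + 18*(h + 6) = -2 + 18*(6 + h) = -2 + (108 + 18*h) = 106 + 18*h)
162*J(O(p(0, -1), c)) = 162*(106 + 18*(5*4²)) = 162*(106 + 18*(5*16)) = 162*(106 + 18*80) = 162*(106 + 1440) = 162*1546 = 250452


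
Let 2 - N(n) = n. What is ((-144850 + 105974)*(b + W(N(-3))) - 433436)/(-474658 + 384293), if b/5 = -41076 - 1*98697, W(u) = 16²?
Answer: -27158690048/90365 ≈ -3.0054e+5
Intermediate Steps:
N(n) = 2 - n
W(u) = 256
b = -698865 (b = 5*(-41076 - 1*98697) = 5*(-41076 - 98697) = 5*(-139773) = -698865)
((-144850 + 105974)*(b + W(N(-3))) - 433436)/(-474658 + 384293) = ((-144850 + 105974)*(-698865 + 256) - 433436)/(-474658 + 384293) = (-38876*(-698609) - 433436)/(-90365) = (27159123484 - 433436)*(-1/90365) = 27158690048*(-1/90365) = -27158690048/90365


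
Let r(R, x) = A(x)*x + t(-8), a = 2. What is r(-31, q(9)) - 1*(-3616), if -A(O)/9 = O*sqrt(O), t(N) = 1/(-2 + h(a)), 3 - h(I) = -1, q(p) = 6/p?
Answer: 7233/2 - 4*sqrt(6)/3 ≈ 3613.2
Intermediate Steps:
h(I) = 4 (h(I) = 3 - 1*(-1) = 3 + 1 = 4)
t(N) = 1/2 (t(N) = 1/(-2 + 4) = 1/2)
A(O) = -9*O**(3/2) (A(O) = -9*O*sqrt(O) = -9*O**(3/2))
r(R, x) = 1/2 - 9*x**(5/2) (r(R, x) = (-9*x**(3/2))*x + 1/2 = -9*x**(5/2) + 1/2 = 1/2 - 9*x**(5/2))
r(-31, q(9)) - 1*(-3616) = (1/2 - 9*4*sqrt(6)/27) - 1*(-3616) = (1/2 - 9*4*sqrt(6)/27) + 3616 = (1/2 - 4*sqrt(6)/3) + 3616 = 7233/2 - 4*sqrt(6)/3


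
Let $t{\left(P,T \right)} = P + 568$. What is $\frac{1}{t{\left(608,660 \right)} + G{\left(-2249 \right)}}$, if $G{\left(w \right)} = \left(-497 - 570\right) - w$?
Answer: $\frac{1}{2358} \approx 0.00042409$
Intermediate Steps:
$G{\left(w \right)} = -1067 - w$
$t{\left(P,T \right)} = 568 + P$
$\frac{1}{t{\left(608,660 \right)} + G{\left(-2249 \right)}} = \frac{1}{\left(568 + 608\right) - -1182} = \frac{1}{1176 + \left(-1067 + 2249\right)} = \frac{1}{1176 + 1182} = \frac{1}{2358}$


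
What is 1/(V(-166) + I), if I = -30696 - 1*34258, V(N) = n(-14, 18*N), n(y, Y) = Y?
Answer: -1/67942 ≈ -1.4718e-5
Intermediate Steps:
V(N) = 18*N
I = -64954 (I = -30696 - 34258 = -64954)
1/(V(-166) + I) = 1/(18*(-166) - 64954) = 1/(-2988 - 64954) = 1/(-67942) = -1/67942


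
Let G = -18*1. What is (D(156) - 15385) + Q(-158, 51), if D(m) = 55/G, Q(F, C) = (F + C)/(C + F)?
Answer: -276967/18 ≈ -15387.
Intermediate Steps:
G = -18
Q(F, C) = 1 (Q(F, C) = (C + F)/(C + F) = 1)
D(m) = -55/18 (D(m) = 55/(-18) = 55*(-1/18) = -55/18)
(D(156) - 15385) + Q(-158, 51) = (-55/18 - 15385) + 1 = -276985/18 + 1 = -276967/18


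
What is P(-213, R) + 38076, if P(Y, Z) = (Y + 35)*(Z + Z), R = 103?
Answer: 1408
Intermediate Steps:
P(Y, Z) = 2*Z*(35 + Y) (P(Y, Z) = (35 + Y)*(2*Z) = 2*Z*(35 + Y))
P(-213, R) + 38076 = 2*103*(35 - 213) + 38076 = 2*103*(-178) + 38076 = -36668 + 38076 = 1408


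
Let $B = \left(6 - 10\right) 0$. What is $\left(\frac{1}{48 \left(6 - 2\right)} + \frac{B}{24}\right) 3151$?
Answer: $\frac{3151}{192} \approx 16.411$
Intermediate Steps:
$B = 0$ ($B = \left(6 - 10\right) 0 = \left(-4\right) 0 = 0$)
$\left(\frac{1}{48 \left(6 - 2\right)} + \frac{B}{24}\right) 3151 = \left(\frac{1}{48 \left(6 - 2\right)} + \frac{0}{24}\right) 3151 = \left(\frac{1}{48 \left(6 - 2\right)} + 0 \cdot \frac{1}{24}\right) 3151 = \left(\frac{1}{48 \cdot 4} + 0\right) 3151 = \left(\frac{1}{48} \cdot \frac{1}{4} + 0\right) 3151 = \left(\frac{1}{192} + 0\right) 3151 = \frac{1}{192} \cdot 3151 = \frac{3151}{192}$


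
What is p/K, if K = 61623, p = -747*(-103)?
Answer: 8549/6847 ≈ 1.2486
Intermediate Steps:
p = 76941
p/K = 76941/61623 = 76941*(1/61623) = 8549/6847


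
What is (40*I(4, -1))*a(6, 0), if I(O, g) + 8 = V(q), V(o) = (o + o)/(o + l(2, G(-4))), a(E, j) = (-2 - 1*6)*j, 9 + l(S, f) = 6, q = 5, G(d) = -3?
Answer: 0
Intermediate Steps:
l(S, f) = -3 (l(S, f) = -9 + 6 = -3)
a(E, j) = -8*j (a(E, j) = (-2 - 6)*j = -8*j)
V(o) = 2*o/(-3 + o) (V(o) = (o + o)/(o - 3) = (2*o)/(-3 + o) = 2*o/(-3 + o))
I(O, g) = -3 (I(O, g) = -8 + 2*5/(-3 + 5) = -8 + 2*5/2 = -8 + 2*5*(½) = -8 + 5 = -3)
(40*I(4, -1))*a(6, 0) = (40*(-3))*(-8*0) = -120*0 = 0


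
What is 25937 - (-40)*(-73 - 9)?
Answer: 22657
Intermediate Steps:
25937 - (-40)*(-73 - 9) = 25937 - (-40)*(-82) = 25937 - 1*3280 = 25937 - 3280 = 22657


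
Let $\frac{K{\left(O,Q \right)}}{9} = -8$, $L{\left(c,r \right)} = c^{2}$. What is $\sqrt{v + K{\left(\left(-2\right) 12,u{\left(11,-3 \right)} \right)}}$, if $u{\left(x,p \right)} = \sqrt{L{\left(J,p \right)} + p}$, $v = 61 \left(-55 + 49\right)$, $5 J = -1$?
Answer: $i \sqrt{438} \approx 20.928 i$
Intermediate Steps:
$J = - \frac{1}{5}$ ($J = \frac{1}{5} \left(-1\right) = - \frac{1}{5} \approx -0.2$)
$v = -366$ ($v = 61 \left(-6\right) = -366$)
$u{\left(x,p \right)} = \sqrt{\frac{1}{25} + p}$ ($u{\left(x,p \right)} = \sqrt{\left(- \frac{1}{5}\right)^{2} + p} = \sqrt{\frac{1}{25} + p}$)
$K{\left(O,Q \right)} = -72$ ($K{\left(O,Q \right)} = 9 \left(-8\right) = -72$)
$\sqrt{v + K{\left(\left(-2\right) 12,u{\left(11,-3 \right)} \right)}} = \sqrt{-366 - 72} = \sqrt{-438} = i \sqrt{438}$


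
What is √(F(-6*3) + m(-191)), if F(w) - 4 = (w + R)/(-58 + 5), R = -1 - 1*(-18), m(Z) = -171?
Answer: 5*I*√18762/53 ≈ 12.922*I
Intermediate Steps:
R = 17 (R = -1 + 18 = 17)
F(w) = 195/53 - w/53 (F(w) = 4 + (w + 17)/(-58 + 5) = 4 + (17 + w)/(-53) = 4 + (17 + w)*(-1/53) = 4 + (-17/53 - w/53) = 195/53 - w/53)
√(F(-6*3) + m(-191)) = √((195/53 - (-6)*3/53) - 171) = √((195/53 - 1/53*(-18)) - 171) = √((195/53 + 18/53) - 171) = √(213/53 - 171) = √(-8850/53) = 5*I*√18762/53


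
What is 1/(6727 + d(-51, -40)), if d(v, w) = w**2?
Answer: 1/8327 ≈ 0.00012009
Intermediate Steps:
1/(6727 + d(-51, -40)) = 1/(6727 + (-40)**2) = 1/(6727 + 1600) = 1/8327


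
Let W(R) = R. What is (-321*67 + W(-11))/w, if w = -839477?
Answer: 21518/839477 ≈ 0.025633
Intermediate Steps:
(-321*67 + W(-11))/w = (-321*67 - 11)/(-839477) = (-21507 - 11)*(-1/839477) = -21518*(-1/839477) = 21518/839477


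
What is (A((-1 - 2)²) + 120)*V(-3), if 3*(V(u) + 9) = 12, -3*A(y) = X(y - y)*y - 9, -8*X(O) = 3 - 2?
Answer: -4935/8 ≈ -616.88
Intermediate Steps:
X(O) = -⅛ (X(O) = -(3 - 2)/8 = -⅛*1 = -⅛)
A(y) = 3 + y/24 (A(y) = -(-y/8 - 9)/3 = -(-9 - y/8)/3 = 3 + y/24)
V(u) = -5 (V(u) = -9 + (⅓)*12 = -9 + 4 = -5)
(A((-1 - 2)²) + 120)*V(-3) = ((3 + (-1 - 2)²/24) + 120)*(-5) = ((3 + (1/24)*(-3)²) + 120)*(-5) = ((3 + (1/24)*9) + 120)*(-5) = ((3 + 3/8) + 120)*(-5) = (27/8 + 120)*(-5) = (987/8)*(-5) = -4935/8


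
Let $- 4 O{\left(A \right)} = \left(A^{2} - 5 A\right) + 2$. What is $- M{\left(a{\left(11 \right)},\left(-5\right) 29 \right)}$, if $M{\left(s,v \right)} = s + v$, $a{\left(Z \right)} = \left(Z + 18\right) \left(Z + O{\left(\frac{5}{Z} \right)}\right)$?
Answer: $- \frac{21112}{121} \approx -174.48$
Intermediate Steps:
$O{\left(A \right)} = - \frac{1}{2} - \frac{A^{2}}{4} + \frac{5 A}{4}$ ($O{\left(A \right)} = - \frac{\left(A^{2} - 5 A\right) + 2}{4} = - \frac{2 + A^{2} - 5 A}{4} = - \frac{1}{2} - \frac{A^{2}}{4} + \frac{5 A}{4}$)
$a{\left(Z \right)} = \left(18 + Z\right) \left(- \frac{1}{2} + Z - \frac{25}{4 Z^{2}} + \frac{25}{4 Z}\right)$ ($a{\left(Z \right)} = \left(Z + 18\right) \left(Z - \left(\frac{1}{2} + \frac{25 \frac{1}{Z^{2}}}{4} - \frac{25}{4 Z}\right)\right) = \left(18 + Z\right) \left(Z - \left(\frac{1}{2} - \frac{25}{4 Z} + \frac{1}{4} \cdot 25 \frac{1}{Z^{2}}\right)\right) = \left(18 + Z\right) \left(Z - \left(\frac{1}{2} - \frac{25}{4 Z} + \frac{25}{4 Z^{2}}\right)\right) = \left(18 + Z\right) \left(- \frac{1}{2} + Z - \frac{25}{4 Z^{2}} + \frac{25}{4 Z}\right)$)
$- M{\left(a{\left(11 \right)},\left(-5\right) 29 \right)} = - (\left(- \frac{11}{4} + 11^{2} - \frac{225}{2 \cdot 121} + \frac{35}{2} \cdot 11 + \frac{425}{4 \cdot 11}\right) - 145) = - (\left(- \frac{11}{4} + 121 - \frac{225}{242} + \frac{385}{2} + \frac{425}{4} \cdot \frac{1}{11}\right) - 145) = - (\left(- \frac{11}{4} + 121 - \frac{225}{242} + \frac{385}{2} + \frac{425}{44}\right) - 145) = - (\frac{38657}{121} - 145) = \left(-1\right) \frac{21112}{121} = - \frac{21112}{121}$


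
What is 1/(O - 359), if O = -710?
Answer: -1/1069 ≈ -0.00093545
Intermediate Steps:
1/(O - 359) = 1/(-710 - 359) = 1/(-1069) = -1/1069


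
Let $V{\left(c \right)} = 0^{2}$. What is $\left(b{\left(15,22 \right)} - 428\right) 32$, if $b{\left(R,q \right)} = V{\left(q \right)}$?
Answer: $-13696$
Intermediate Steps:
$V{\left(c \right)} = 0$
$b{\left(R,q \right)} = 0$
$\left(b{\left(15,22 \right)} - 428\right) 32 = \left(0 - 428\right) 32 = \left(-428\right) 32 = -13696$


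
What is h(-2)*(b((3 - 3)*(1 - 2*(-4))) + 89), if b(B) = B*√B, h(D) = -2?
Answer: -178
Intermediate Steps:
b(B) = B^(3/2)
h(-2)*(b((3 - 3)*(1 - 2*(-4))) + 89) = -2*(((3 - 3)*(1 - 2*(-4)))^(3/2) + 89) = -2*((0*(1 + 8))^(3/2) + 89) = -2*((0*9)^(3/2) + 89) = -2*(0^(3/2) + 89) = -2*(0 + 89) = -2*89 = -178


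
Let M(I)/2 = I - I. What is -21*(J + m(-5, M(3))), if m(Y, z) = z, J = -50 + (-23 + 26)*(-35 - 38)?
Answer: 5649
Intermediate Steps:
M(I) = 0 (M(I) = 2*(I - I) = 2*0 = 0)
J = -269 (J = -50 + 3*(-73) = -50 - 219 = -269)
-21*(J + m(-5, M(3))) = -21*(-269 + 0) = -21*(-269) = 5649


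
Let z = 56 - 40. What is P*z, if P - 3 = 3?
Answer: 96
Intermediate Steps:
z = 16
P = 6 (P = 3 + 3 = 6)
P*z = 6*16 = 96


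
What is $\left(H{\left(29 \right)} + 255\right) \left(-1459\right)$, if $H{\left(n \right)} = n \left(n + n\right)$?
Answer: $-2826083$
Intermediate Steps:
$H{\left(n \right)} = 2 n^{2}$ ($H{\left(n \right)} = n 2 n = 2 n^{2}$)
$\left(H{\left(29 \right)} + 255\right) \left(-1459\right) = \left(2 \cdot 29^{2} + 255\right) \left(-1459\right) = \left(2 \cdot 841 + 255\right) \left(-1459\right) = \left(1682 + 255\right) \left(-1459\right) = 1937 \left(-1459\right) = -2826083$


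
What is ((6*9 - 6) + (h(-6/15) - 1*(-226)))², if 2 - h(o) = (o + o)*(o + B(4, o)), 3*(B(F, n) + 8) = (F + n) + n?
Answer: 16418704/225 ≈ 72972.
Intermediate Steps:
B(F, n) = -8 + F/3 + 2*n/3 (B(F, n) = -8 + ((F + n) + n)/3 = -8 + (F + 2*n)/3 = -8 + (F/3 + 2*n/3) = -8 + F/3 + 2*n/3)
h(o) = 2 - 2*o*(-20/3 + 5*o/3) (h(o) = 2 - (o + o)*(o + (-8 + (⅓)*4 + 2*o/3)) = 2 - 2*o*(o + (-8 + 4/3 + 2*o/3)) = 2 - 2*o*(o + (-20/3 + 2*o/3)) = 2 - 2*o*(-20/3 + 5*o/3))
((6*9 - 6) + (h(-6/15) - 1*(-226)))² = ((6*9 - 6) + ((2 - 10*(-6/15)²/3 + 40*(-6/15)/3) - 1*(-226)))² = ((54 - 6) + ((2 - 10*(-6*1/15)²/3 + 40*(-6*1/15)/3) + 226))² = (48 + ((2 - 10*(-⅖)²/3 + (40/3)*(-⅖)) + 226))² = (48 + ((2 - 10/3*4/25 - 16/3) + 226))² = (48 + ((2 - 8/15 - 16/3) + 226))² = (48 + (-58/15 + 226))² = (48 + 3332/15)² = (4052/15)² = 16418704/225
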